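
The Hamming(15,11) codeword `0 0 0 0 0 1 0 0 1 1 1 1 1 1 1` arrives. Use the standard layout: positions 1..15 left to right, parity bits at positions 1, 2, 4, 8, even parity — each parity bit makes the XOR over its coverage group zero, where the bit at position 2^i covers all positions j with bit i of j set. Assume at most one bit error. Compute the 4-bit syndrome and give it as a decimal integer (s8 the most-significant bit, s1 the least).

14

s1: b1⊕b3⊕b5⊕b7⊕b9⊕b11⊕b13⊕b15 = 0⊕0⊕0⊕0⊕1⊕1⊕1⊕1 = 0
s2: b2⊕b3⊕b6⊕b7⊕b10⊕b11⊕b14⊕b15 = 0⊕0⊕1⊕0⊕1⊕1⊕1⊕1 = 1
s4: b4⊕b5⊕b6⊕b7⊕b12⊕b13⊕b14⊕b15 = 0⊕0⊕1⊕0⊕1⊕1⊕1⊕1 = 1
s8: b8⊕b9⊕b10⊕b11⊕b12⊕b13⊕b14⊕b15 = 0⊕1⊕1⊕1⊕1⊕1⊕1⊕1 = 1
Syndrome (s8...s1) = 1110 → position 14.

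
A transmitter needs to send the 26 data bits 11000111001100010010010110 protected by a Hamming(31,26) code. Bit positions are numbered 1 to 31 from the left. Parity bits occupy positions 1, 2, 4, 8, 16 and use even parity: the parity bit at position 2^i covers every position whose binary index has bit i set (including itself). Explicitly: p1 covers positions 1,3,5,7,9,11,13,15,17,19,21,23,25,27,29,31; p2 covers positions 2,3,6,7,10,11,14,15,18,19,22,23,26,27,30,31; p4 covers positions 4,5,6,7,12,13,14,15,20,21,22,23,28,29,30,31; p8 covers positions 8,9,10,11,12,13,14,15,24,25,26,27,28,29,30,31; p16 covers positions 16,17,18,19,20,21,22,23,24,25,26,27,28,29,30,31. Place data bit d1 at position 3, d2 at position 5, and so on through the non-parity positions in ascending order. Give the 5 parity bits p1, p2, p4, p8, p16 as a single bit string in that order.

Place data bits at non-power-of-two positions: b3=1, b5=1, b6=0, b7=0, b9=0, b10=1, b11=1, b12=1, b13=0, b14=0, b15=1, b17=1, b18=0, b19=0, b20=0, b21=1, b22=0, b23=0, b24=1, b25=0, b26=0, b27=1, b28=0, b29=1, b30=1, b31=0.
p1 = XOR of data positions {3,5,7,9,11,13,15,17,19,21,23,25,27,29,31} = 1⊕1⊕0⊕0⊕1⊕0⊕1⊕1⊕0⊕1⊕0⊕0⊕1⊕1⊕0 = 0
p2 = XOR of data positions {3,6,7,10,11,14,15,18,19,22,23,26,27,30,31} = 1⊕0⊕0⊕1⊕1⊕0⊕1⊕0⊕0⊕0⊕0⊕0⊕1⊕1⊕0 = 0
p4 = XOR of data positions {5,6,7,12,13,14,15,20,21,22,23,28,29,30,31} = 1⊕0⊕0⊕1⊕0⊕0⊕1⊕0⊕1⊕0⊕0⊕0⊕1⊕1⊕0 = 0
p8 = XOR of data positions {9,10,11,12,13,14,15,24,25,26,27,28,29,30,31} = 0⊕1⊕1⊕1⊕0⊕0⊕1⊕1⊕0⊕0⊕1⊕0⊕1⊕1⊕0 = 0
p16 = XOR of data positions {17,18,19,20,21,22,23,24,25,26,27,28,29,30,31} = 1⊕0⊕0⊕0⊕1⊕0⊕0⊕1⊕0⊕0⊕1⊕0⊕1⊕1⊕0 = 0
Parity bits p1,p2,p4,p8,p16 = 00000

00000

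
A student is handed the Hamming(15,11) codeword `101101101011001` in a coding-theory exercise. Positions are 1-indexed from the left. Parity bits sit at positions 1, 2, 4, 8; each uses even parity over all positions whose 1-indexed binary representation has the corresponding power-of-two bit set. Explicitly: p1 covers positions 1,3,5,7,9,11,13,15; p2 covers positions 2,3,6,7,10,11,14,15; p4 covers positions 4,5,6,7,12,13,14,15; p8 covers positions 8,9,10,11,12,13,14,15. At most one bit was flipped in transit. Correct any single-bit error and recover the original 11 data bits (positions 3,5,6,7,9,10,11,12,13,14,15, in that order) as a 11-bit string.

10011011001

s1: b1⊕b3⊕b5⊕b7⊕b9⊕b11⊕b13⊕b15 = 1⊕1⊕0⊕1⊕1⊕1⊕0⊕1 = 0
s2: b2⊕b3⊕b6⊕b7⊕b10⊕b11⊕b14⊕b15 = 0⊕1⊕1⊕1⊕0⊕1⊕0⊕1 = 1
s4: b4⊕b5⊕b6⊕b7⊕b12⊕b13⊕b14⊕b15 = 1⊕0⊕1⊕1⊕1⊕0⊕0⊕1 = 1
s8: b8⊕b9⊕b10⊕b11⊕b12⊕b13⊕b14⊕b15 = 0⊕1⊕0⊕1⊕1⊕0⊕0⊕1 = 0
Syndrome (s8...s1) = 0110 → position 6.
Flip bit 6: corrected codeword = 101100101011001
Data bits at positions 3,5,6,7,9,10,11,12,13,14,15: 10011011001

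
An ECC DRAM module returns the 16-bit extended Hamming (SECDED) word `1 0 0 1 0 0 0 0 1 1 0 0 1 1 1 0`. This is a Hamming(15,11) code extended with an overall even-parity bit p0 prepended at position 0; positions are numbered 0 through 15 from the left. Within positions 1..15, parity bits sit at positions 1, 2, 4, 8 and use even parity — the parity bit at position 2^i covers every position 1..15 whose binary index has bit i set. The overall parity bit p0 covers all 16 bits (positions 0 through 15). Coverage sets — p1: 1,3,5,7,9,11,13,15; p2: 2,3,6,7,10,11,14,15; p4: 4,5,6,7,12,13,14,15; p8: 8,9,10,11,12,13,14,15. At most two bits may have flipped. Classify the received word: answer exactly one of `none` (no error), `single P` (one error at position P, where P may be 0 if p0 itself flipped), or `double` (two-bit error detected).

single 13

s1: b1⊕b3⊕b5⊕b7⊕b9⊕b11⊕b13⊕b15 = 0⊕1⊕0⊕0⊕1⊕0⊕1⊕0 = 1
s2: b2⊕b3⊕b6⊕b7⊕b10⊕b11⊕b14⊕b15 = 0⊕1⊕0⊕0⊕0⊕0⊕1⊕0 = 0
s4: b4⊕b5⊕b6⊕b7⊕b12⊕b13⊕b14⊕b15 = 0⊕0⊕0⊕0⊕1⊕1⊕1⊕0 = 1
s8: b8⊕b9⊕b10⊕b11⊕b12⊕b13⊕b14⊕b15 = 1⊕1⊕0⊕0⊕1⊕1⊕1⊕0 = 1
Syndrome (s8...s1) = 1101 → position 13.
Overall parity (XOR of all 16 bits, including p0): 1⊕0⊕0⊕1⊕0⊕0⊕0⊕0⊕1⊕1⊕0⊕0⊕1⊕1⊕1⊕0 = 1
Overall=1, syndrome position=13 → single-bit error at position 13.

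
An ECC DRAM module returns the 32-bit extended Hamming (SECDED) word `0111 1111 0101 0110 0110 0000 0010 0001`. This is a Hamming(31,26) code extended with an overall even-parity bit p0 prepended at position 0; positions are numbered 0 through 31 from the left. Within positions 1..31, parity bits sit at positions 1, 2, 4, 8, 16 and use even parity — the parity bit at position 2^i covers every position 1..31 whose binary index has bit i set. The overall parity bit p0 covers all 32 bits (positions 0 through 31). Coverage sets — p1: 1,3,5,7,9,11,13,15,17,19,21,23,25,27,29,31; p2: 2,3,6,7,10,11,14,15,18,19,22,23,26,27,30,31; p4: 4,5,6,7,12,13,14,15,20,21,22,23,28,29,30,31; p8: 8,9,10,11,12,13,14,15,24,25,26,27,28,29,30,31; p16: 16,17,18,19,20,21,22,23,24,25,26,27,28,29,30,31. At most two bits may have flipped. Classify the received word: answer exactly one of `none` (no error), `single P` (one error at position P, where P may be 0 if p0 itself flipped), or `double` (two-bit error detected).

single 7

s1: b1⊕b3⊕b5⊕b7⊕b9⊕b11⊕b13⊕b15⊕b17⊕b19⊕b21⊕b23⊕b25⊕b27⊕b29⊕b31 = 1⊕1⊕1⊕1⊕1⊕1⊕1⊕0⊕1⊕0⊕0⊕0⊕0⊕0⊕0⊕1 = 1
s2: b2⊕b3⊕b6⊕b7⊕b10⊕b11⊕b14⊕b15⊕b18⊕b19⊕b22⊕b23⊕b26⊕b27⊕b30⊕b31 = 1⊕1⊕1⊕1⊕0⊕1⊕1⊕0⊕1⊕0⊕0⊕0⊕1⊕0⊕0⊕1 = 1
s4: b4⊕b5⊕b6⊕b7⊕b12⊕b13⊕b14⊕b15⊕b20⊕b21⊕b22⊕b23⊕b28⊕b29⊕b30⊕b31 = 1⊕1⊕1⊕1⊕0⊕1⊕1⊕0⊕0⊕0⊕0⊕0⊕0⊕0⊕0⊕1 = 1
s8: b8⊕b9⊕b10⊕b11⊕b12⊕b13⊕b14⊕b15⊕b24⊕b25⊕b26⊕b27⊕b28⊕b29⊕b30⊕b31 = 0⊕1⊕0⊕1⊕0⊕1⊕1⊕0⊕0⊕0⊕1⊕0⊕0⊕0⊕0⊕1 = 0
s16: b16⊕b17⊕b18⊕b19⊕b20⊕b21⊕b22⊕b23⊕b24⊕b25⊕b26⊕b27⊕b28⊕b29⊕b30⊕b31 = 0⊕1⊕1⊕0⊕0⊕0⊕0⊕0⊕0⊕0⊕1⊕0⊕0⊕0⊕0⊕1 = 0
Syndrome (s16...s1) = 00111 → position 7.
Overall parity (XOR of all 32 bits, including p0): 0⊕1⊕1⊕1⊕1⊕1⊕1⊕1⊕0⊕1⊕0⊕1⊕0⊕1⊕1⊕0⊕0⊕1⊕1⊕0⊕0⊕0⊕0⊕0⊕0⊕0⊕1⊕0⊕0⊕0⊕0⊕1 = 1
Overall=1, syndrome position=7 → single-bit error at position 7.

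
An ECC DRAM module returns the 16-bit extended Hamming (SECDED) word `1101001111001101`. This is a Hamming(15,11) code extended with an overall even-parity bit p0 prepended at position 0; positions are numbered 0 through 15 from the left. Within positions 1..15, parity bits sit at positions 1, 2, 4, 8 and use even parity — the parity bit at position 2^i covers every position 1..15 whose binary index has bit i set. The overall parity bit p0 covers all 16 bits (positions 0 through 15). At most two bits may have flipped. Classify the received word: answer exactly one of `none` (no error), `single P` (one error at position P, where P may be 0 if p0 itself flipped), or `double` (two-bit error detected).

double

s1: b1⊕b3⊕b5⊕b7⊕b9⊕b11⊕b13⊕b15 = 1⊕1⊕0⊕1⊕1⊕0⊕1⊕1 = 0
s2: b2⊕b3⊕b6⊕b7⊕b10⊕b11⊕b14⊕b15 = 0⊕1⊕1⊕1⊕0⊕0⊕0⊕1 = 0
s4: b4⊕b5⊕b6⊕b7⊕b12⊕b13⊕b14⊕b15 = 0⊕0⊕1⊕1⊕1⊕1⊕0⊕1 = 1
s8: b8⊕b9⊕b10⊕b11⊕b12⊕b13⊕b14⊕b15 = 1⊕1⊕0⊕0⊕1⊕1⊕0⊕1 = 1
Syndrome (s8...s1) = 1100 → position 12.
Overall parity (XOR of all 16 bits, including p0): 1⊕1⊕0⊕1⊕0⊕0⊕1⊕1⊕1⊕1⊕0⊕0⊕1⊕1⊕0⊕1 = 0
Overall=0, syndrome position=12 → double-bit error detected (uncorrectable).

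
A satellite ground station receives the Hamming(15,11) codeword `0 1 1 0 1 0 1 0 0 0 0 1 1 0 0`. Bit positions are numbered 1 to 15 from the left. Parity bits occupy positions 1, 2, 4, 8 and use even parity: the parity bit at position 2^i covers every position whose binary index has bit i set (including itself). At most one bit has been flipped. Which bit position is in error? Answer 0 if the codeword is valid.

2

s1: b1⊕b3⊕b5⊕b7⊕b9⊕b11⊕b13⊕b15 = 0⊕1⊕1⊕1⊕0⊕0⊕1⊕0 = 0
s2: b2⊕b3⊕b6⊕b7⊕b10⊕b11⊕b14⊕b15 = 1⊕1⊕0⊕1⊕0⊕0⊕0⊕0 = 1
s4: b4⊕b5⊕b6⊕b7⊕b12⊕b13⊕b14⊕b15 = 0⊕1⊕0⊕1⊕1⊕1⊕0⊕0 = 0
s8: b8⊕b9⊕b10⊕b11⊕b12⊕b13⊕b14⊕b15 = 0⊕0⊕0⊕0⊕1⊕1⊕0⊕0 = 0
Syndrome (s8...s1) = 0010 → position 2.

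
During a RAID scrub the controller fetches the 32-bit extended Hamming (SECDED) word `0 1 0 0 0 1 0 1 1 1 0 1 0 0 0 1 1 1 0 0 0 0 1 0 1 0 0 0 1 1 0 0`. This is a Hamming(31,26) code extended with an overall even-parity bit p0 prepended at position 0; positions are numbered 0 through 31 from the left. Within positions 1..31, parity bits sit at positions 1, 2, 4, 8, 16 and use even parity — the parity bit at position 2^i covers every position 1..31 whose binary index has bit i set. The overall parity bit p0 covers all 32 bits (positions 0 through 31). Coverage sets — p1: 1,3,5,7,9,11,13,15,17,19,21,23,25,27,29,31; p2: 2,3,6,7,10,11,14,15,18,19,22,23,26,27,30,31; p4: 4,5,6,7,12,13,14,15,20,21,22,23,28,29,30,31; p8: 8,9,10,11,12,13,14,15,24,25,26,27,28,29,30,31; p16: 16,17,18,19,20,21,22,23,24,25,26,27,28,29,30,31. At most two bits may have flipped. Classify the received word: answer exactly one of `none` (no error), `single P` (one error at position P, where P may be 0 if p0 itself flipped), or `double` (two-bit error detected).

single 8

s1: b1⊕b3⊕b5⊕b7⊕b9⊕b11⊕b13⊕b15⊕b17⊕b19⊕b21⊕b23⊕b25⊕b27⊕b29⊕b31 = 1⊕0⊕1⊕1⊕1⊕1⊕0⊕1⊕1⊕0⊕0⊕0⊕0⊕0⊕1⊕0 = 0
s2: b2⊕b3⊕b6⊕b7⊕b10⊕b11⊕b14⊕b15⊕b18⊕b19⊕b22⊕b23⊕b26⊕b27⊕b30⊕b31 = 0⊕0⊕0⊕1⊕0⊕1⊕0⊕1⊕0⊕0⊕1⊕0⊕0⊕0⊕0⊕0 = 0
s4: b4⊕b5⊕b6⊕b7⊕b12⊕b13⊕b14⊕b15⊕b20⊕b21⊕b22⊕b23⊕b28⊕b29⊕b30⊕b31 = 0⊕1⊕0⊕1⊕0⊕0⊕0⊕1⊕0⊕0⊕1⊕0⊕1⊕1⊕0⊕0 = 0
s8: b8⊕b9⊕b10⊕b11⊕b12⊕b13⊕b14⊕b15⊕b24⊕b25⊕b26⊕b27⊕b28⊕b29⊕b30⊕b31 = 1⊕1⊕0⊕1⊕0⊕0⊕0⊕1⊕1⊕0⊕0⊕0⊕1⊕1⊕0⊕0 = 1
s16: b16⊕b17⊕b18⊕b19⊕b20⊕b21⊕b22⊕b23⊕b24⊕b25⊕b26⊕b27⊕b28⊕b29⊕b30⊕b31 = 1⊕1⊕0⊕0⊕0⊕0⊕1⊕0⊕1⊕0⊕0⊕0⊕1⊕1⊕0⊕0 = 0
Syndrome (s16...s1) = 01000 → position 8.
Overall parity (XOR of all 32 bits, including p0): 0⊕1⊕0⊕0⊕0⊕1⊕0⊕1⊕1⊕1⊕0⊕1⊕0⊕0⊕0⊕1⊕1⊕1⊕0⊕0⊕0⊕0⊕1⊕0⊕1⊕0⊕0⊕0⊕1⊕1⊕0⊕0 = 1
Overall=1, syndrome position=8 → single-bit error at position 8.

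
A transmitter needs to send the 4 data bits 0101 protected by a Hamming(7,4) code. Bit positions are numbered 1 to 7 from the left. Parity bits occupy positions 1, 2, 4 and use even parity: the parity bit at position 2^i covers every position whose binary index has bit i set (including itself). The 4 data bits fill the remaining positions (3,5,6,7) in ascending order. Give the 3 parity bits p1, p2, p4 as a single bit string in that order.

Place data bits at non-power-of-two positions: b3=0, b5=1, b6=0, b7=1.
p1 = XOR of data positions {3,5,7} = 0⊕1⊕1 = 0
p2 = XOR of data positions {3,6,7} = 0⊕0⊕1 = 1
p4 = XOR of data positions {5,6,7} = 1⊕0⊕1 = 0
Parity bits p1,p2,p4 = 010

010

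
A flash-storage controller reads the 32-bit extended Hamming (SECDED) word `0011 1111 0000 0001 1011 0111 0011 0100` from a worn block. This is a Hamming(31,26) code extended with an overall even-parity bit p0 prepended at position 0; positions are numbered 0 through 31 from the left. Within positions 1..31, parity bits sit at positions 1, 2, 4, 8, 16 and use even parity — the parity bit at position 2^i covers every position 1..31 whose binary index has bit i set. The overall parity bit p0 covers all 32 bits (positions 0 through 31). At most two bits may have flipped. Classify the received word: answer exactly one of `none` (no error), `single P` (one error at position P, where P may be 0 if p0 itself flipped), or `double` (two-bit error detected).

s1: b1⊕b3⊕b5⊕b7⊕b9⊕b11⊕b13⊕b15⊕b17⊕b19⊕b21⊕b23⊕b25⊕b27⊕b29⊕b31 = 0⊕1⊕1⊕1⊕0⊕0⊕0⊕1⊕0⊕1⊕1⊕1⊕0⊕1⊕1⊕0 = 1
s2: b2⊕b3⊕b6⊕b7⊕b10⊕b11⊕b14⊕b15⊕b18⊕b19⊕b22⊕b23⊕b26⊕b27⊕b30⊕b31 = 1⊕1⊕1⊕1⊕0⊕0⊕0⊕1⊕1⊕1⊕1⊕1⊕1⊕1⊕0⊕0 = 1
s4: b4⊕b5⊕b6⊕b7⊕b12⊕b13⊕b14⊕b15⊕b20⊕b21⊕b22⊕b23⊕b28⊕b29⊕b30⊕b31 = 1⊕1⊕1⊕1⊕0⊕0⊕0⊕1⊕0⊕1⊕1⊕1⊕0⊕1⊕0⊕0 = 1
s8: b8⊕b9⊕b10⊕b11⊕b12⊕b13⊕b14⊕b15⊕b24⊕b25⊕b26⊕b27⊕b28⊕b29⊕b30⊕b31 = 0⊕0⊕0⊕0⊕0⊕0⊕0⊕1⊕0⊕0⊕1⊕1⊕0⊕1⊕0⊕0 = 0
s16: b16⊕b17⊕b18⊕b19⊕b20⊕b21⊕b22⊕b23⊕b24⊕b25⊕b26⊕b27⊕b28⊕b29⊕b30⊕b31 = 1⊕0⊕1⊕1⊕0⊕1⊕1⊕1⊕0⊕0⊕1⊕1⊕0⊕1⊕0⊕0 = 1
Syndrome (s16...s1) = 10111 → position 23.
Overall parity (XOR of all 32 bits, including p0): 0⊕0⊕1⊕1⊕1⊕1⊕1⊕1⊕0⊕0⊕0⊕0⊕0⊕0⊕0⊕1⊕1⊕0⊕1⊕1⊕0⊕1⊕1⊕1⊕0⊕0⊕1⊕1⊕0⊕1⊕0⊕0 = 0
Overall=0, syndrome position=23 → double-bit error detected (uncorrectable).

double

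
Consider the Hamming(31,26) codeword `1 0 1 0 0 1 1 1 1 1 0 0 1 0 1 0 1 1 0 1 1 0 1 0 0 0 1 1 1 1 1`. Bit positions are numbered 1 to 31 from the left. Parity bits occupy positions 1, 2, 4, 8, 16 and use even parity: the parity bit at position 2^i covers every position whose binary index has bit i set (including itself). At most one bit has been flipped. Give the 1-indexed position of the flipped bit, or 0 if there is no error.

s1: b1⊕b3⊕b5⊕b7⊕b9⊕b11⊕b13⊕b15⊕b17⊕b19⊕b21⊕b23⊕b25⊕b27⊕b29⊕b31 = 1⊕1⊕0⊕1⊕1⊕0⊕1⊕1⊕1⊕0⊕1⊕1⊕0⊕1⊕1⊕1 = 0
s2: b2⊕b3⊕b6⊕b7⊕b10⊕b11⊕b14⊕b15⊕b18⊕b19⊕b22⊕b23⊕b26⊕b27⊕b30⊕b31 = 0⊕1⊕1⊕1⊕1⊕0⊕0⊕1⊕1⊕0⊕0⊕1⊕0⊕1⊕1⊕1 = 0
s4: b4⊕b5⊕b6⊕b7⊕b12⊕b13⊕b14⊕b15⊕b20⊕b21⊕b22⊕b23⊕b28⊕b29⊕b30⊕b31 = 0⊕0⊕1⊕1⊕0⊕1⊕0⊕1⊕1⊕1⊕0⊕1⊕1⊕1⊕1⊕1 = 1
s8: b8⊕b9⊕b10⊕b11⊕b12⊕b13⊕b14⊕b15⊕b24⊕b25⊕b26⊕b27⊕b28⊕b29⊕b30⊕b31 = 1⊕1⊕1⊕0⊕0⊕1⊕0⊕1⊕0⊕0⊕0⊕1⊕1⊕1⊕1⊕1 = 0
s16: b16⊕b17⊕b18⊕b19⊕b20⊕b21⊕b22⊕b23⊕b24⊕b25⊕b26⊕b27⊕b28⊕b29⊕b30⊕b31 = 0⊕1⊕1⊕0⊕1⊕1⊕0⊕1⊕0⊕0⊕0⊕1⊕1⊕1⊕1⊕1 = 0
Syndrome (s16...s1) = 00100 → position 4.

4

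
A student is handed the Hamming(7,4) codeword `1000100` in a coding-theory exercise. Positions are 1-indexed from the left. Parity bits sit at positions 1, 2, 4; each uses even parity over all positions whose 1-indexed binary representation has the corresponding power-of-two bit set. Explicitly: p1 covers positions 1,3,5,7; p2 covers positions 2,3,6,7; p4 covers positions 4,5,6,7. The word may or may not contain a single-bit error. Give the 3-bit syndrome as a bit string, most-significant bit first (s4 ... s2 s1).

100

s1: b1⊕b3⊕b5⊕b7 = 1⊕0⊕1⊕0 = 0
s2: b2⊕b3⊕b6⊕b7 = 0⊕0⊕0⊕0 = 0
s4: b4⊕b5⊕b6⊕b7 = 0⊕1⊕0⊕0 = 1
Syndrome (s4...s1) = 100 → position 4.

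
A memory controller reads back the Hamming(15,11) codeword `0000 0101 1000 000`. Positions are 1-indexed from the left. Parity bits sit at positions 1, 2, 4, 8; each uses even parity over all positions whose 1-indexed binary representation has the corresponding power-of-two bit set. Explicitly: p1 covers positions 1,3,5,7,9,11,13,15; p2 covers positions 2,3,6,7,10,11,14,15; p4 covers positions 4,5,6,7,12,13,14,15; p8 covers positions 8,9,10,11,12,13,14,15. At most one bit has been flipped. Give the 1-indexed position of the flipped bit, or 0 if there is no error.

s1: b1⊕b3⊕b5⊕b7⊕b9⊕b11⊕b13⊕b15 = 0⊕0⊕0⊕0⊕1⊕0⊕0⊕0 = 1
s2: b2⊕b3⊕b6⊕b7⊕b10⊕b11⊕b14⊕b15 = 0⊕0⊕1⊕0⊕0⊕0⊕0⊕0 = 1
s4: b4⊕b5⊕b6⊕b7⊕b12⊕b13⊕b14⊕b15 = 0⊕0⊕1⊕0⊕0⊕0⊕0⊕0 = 1
s8: b8⊕b9⊕b10⊕b11⊕b12⊕b13⊕b14⊕b15 = 1⊕1⊕0⊕0⊕0⊕0⊕0⊕0 = 0
Syndrome (s8...s1) = 0111 → position 7.

7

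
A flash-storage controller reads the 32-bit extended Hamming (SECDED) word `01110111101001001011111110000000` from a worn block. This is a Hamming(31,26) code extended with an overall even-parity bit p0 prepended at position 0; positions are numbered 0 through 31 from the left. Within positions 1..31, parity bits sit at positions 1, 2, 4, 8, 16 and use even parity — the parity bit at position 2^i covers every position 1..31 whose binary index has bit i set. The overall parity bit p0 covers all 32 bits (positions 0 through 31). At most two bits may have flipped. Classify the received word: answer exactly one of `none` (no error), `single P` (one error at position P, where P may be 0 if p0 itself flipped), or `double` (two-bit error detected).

s1: b1⊕b3⊕b5⊕b7⊕b9⊕b11⊕b13⊕b15⊕b17⊕b19⊕b21⊕b23⊕b25⊕b27⊕b29⊕b31 = 1⊕1⊕1⊕1⊕0⊕0⊕1⊕0⊕0⊕1⊕1⊕1⊕0⊕0⊕0⊕0 = 0
s2: b2⊕b3⊕b6⊕b7⊕b10⊕b11⊕b14⊕b15⊕b18⊕b19⊕b22⊕b23⊕b26⊕b27⊕b30⊕b31 = 1⊕1⊕1⊕1⊕1⊕0⊕0⊕0⊕1⊕1⊕1⊕1⊕0⊕0⊕0⊕0 = 1
s4: b4⊕b5⊕b6⊕b7⊕b12⊕b13⊕b14⊕b15⊕b20⊕b21⊕b22⊕b23⊕b28⊕b29⊕b30⊕b31 = 0⊕1⊕1⊕1⊕0⊕1⊕0⊕0⊕1⊕1⊕1⊕1⊕0⊕0⊕0⊕0 = 0
s8: b8⊕b9⊕b10⊕b11⊕b12⊕b13⊕b14⊕b15⊕b24⊕b25⊕b26⊕b27⊕b28⊕b29⊕b30⊕b31 = 1⊕0⊕1⊕0⊕0⊕1⊕0⊕0⊕1⊕0⊕0⊕0⊕0⊕0⊕0⊕0 = 0
s16: b16⊕b17⊕b18⊕b19⊕b20⊕b21⊕b22⊕b23⊕b24⊕b25⊕b26⊕b27⊕b28⊕b29⊕b30⊕b31 = 1⊕0⊕1⊕1⊕1⊕1⊕1⊕1⊕1⊕0⊕0⊕0⊕0⊕0⊕0⊕0 = 0
Syndrome (s16...s1) = 00010 → position 2.
Overall parity (XOR of all 32 bits, including p0): 0⊕1⊕1⊕1⊕0⊕1⊕1⊕1⊕1⊕0⊕1⊕0⊕0⊕1⊕0⊕0⊕1⊕0⊕1⊕1⊕1⊕1⊕1⊕1⊕1⊕0⊕0⊕0⊕0⊕0⊕0⊕0 = 1
Overall=1, syndrome position=2 → single-bit error at position 2.

single 2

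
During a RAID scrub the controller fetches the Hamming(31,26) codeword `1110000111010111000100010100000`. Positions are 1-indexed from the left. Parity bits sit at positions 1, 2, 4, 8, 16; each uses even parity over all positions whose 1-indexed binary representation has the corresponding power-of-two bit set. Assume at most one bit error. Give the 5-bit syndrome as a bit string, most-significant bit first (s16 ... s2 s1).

s1: b1⊕b3⊕b5⊕b7⊕b9⊕b11⊕b13⊕b15⊕b17⊕b19⊕b21⊕b23⊕b25⊕b27⊕b29⊕b31 = 1⊕1⊕0⊕0⊕1⊕0⊕0⊕1⊕0⊕0⊕0⊕0⊕0⊕0⊕0⊕0 = 0
s2: b2⊕b3⊕b6⊕b7⊕b10⊕b11⊕b14⊕b15⊕b18⊕b19⊕b22⊕b23⊕b26⊕b27⊕b30⊕b31 = 1⊕1⊕0⊕0⊕1⊕0⊕1⊕1⊕0⊕0⊕0⊕0⊕1⊕0⊕0⊕0 = 0
s4: b4⊕b5⊕b6⊕b7⊕b12⊕b13⊕b14⊕b15⊕b20⊕b21⊕b22⊕b23⊕b28⊕b29⊕b30⊕b31 = 0⊕0⊕0⊕0⊕1⊕0⊕1⊕1⊕1⊕0⊕0⊕0⊕0⊕0⊕0⊕0 = 0
s8: b8⊕b9⊕b10⊕b11⊕b12⊕b13⊕b14⊕b15⊕b24⊕b25⊕b26⊕b27⊕b28⊕b29⊕b30⊕b31 = 1⊕1⊕1⊕0⊕1⊕0⊕1⊕1⊕1⊕0⊕1⊕0⊕0⊕0⊕0⊕0 = 0
s16: b16⊕b17⊕b18⊕b19⊕b20⊕b21⊕b22⊕b23⊕b24⊕b25⊕b26⊕b27⊕b28⊕b29⊕b30⊕b31 = 1⊕0⊕0⊕0⊕1⊕0⊕0⊕0⊕1⊕0⊕1⊕0⊕0⊕0⊕0⊕0 = 0
Syndrome (s16...s1) = 00000 → position 0 (no error).

00000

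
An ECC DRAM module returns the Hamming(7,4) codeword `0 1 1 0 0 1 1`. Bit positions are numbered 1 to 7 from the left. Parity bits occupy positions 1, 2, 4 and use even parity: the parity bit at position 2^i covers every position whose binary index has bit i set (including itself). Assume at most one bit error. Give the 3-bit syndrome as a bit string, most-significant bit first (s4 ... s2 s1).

000

s1: b1⊕b3⊕b5⊕b7 = 0⊕1⊕0⊕1 = 0
s2: b2⊕b3⊕b6⊕b7 = 1⊕1⊕1⊕1 = 0
s4: b4⊕b5⊕b6⊕b7 = 0⊕0⊕1⊕1 = 0
Syndrome (s4...s1) = 000 → position 0 (no error).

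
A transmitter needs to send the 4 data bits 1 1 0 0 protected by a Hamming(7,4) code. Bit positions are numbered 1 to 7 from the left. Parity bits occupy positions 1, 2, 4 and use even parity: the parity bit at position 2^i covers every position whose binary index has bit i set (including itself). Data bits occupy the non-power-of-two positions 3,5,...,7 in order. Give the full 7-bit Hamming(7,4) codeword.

0111100

Place data bits at non-power-of-two positions: b3=1, b5=1, b6=0, b7=0.
p1 = XOR of data positions {3,5,7} = 1⊕1⊕0 = 0
p2 = XOR of data positions {3,6,7} = 1⊕0⊕0 = 1
p4 = XOR of data positions {5,6,7} = 1⊕0⊕0 = 1
Codeword b1..b7 = 0111100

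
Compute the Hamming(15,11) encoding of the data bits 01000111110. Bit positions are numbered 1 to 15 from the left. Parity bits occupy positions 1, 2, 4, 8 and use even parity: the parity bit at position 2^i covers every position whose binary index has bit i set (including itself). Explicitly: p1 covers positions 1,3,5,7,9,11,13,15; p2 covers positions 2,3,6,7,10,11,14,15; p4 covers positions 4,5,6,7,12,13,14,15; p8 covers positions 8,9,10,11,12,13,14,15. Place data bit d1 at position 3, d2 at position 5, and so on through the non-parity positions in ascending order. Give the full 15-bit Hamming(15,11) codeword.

110010010111110

Place data bits at non-power-of-two positions: b3=0, b5=1, b6=0, b7=0, b9=0, b10=1, b11=1, b12=1, b13=1, b14=1, b15=0.
p1 = XOR of data positions {3,5,7,9,11,13,15} = 0⊕1⊕0⊕0⊕1⊕1⊕0 = 1
p2 = XOR of data positions {3,6,7,10,11,14,15} = 0⊕0⊕0⊕1⊕1⊕1⊕0 = 1
p4 = XOR of data positions {5,6,7,12,13,14,15} = 1⊕0⊕0⊕1⊕1⊕1⊕0 = 0
p8 = XOR of data positions {9,10,11,12,13,14,15} = 0⊕1⊕1⊕1⊕1⊕1⊕0 = 1
Codeword b1..b15 = 110010010111110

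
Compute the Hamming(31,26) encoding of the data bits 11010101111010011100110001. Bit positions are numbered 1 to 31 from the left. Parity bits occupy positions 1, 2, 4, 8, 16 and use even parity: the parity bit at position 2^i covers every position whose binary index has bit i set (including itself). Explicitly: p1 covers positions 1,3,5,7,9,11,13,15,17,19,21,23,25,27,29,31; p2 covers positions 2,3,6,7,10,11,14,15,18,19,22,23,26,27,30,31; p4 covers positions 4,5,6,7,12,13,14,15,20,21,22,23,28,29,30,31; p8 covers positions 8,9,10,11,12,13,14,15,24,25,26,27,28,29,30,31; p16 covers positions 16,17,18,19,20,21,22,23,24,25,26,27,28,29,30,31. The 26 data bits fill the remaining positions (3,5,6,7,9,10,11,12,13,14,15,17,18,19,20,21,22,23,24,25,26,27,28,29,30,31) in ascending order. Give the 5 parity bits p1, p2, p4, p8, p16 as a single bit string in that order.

11001

Place data bits at non-power-of-two positions: b3=1, b5=1, b6=0, b7=1, b9=0, b10=1, b11=0, b12=1, b13=1, b14=1, b15=1, b17=0, b18=1, b19=0, b20=0, b21=1, b22=1, b23=1, b24=0, b25=0, b26=1, b27=1, b28=0, b29=0, b30=0, b31=1.
p1 = XOR of data positions {3,5,7,9,11,13,15,17,19,21,23,25,27,29,31} = 1⊕1⊕1⊕0⊕0⊕1⊕1⊕0⊕0⊕1⊕1⊕0⊕1⊕0⊕1 = 1
p2 = XOR of data positions {3,6,7,10,11,14,15,18,19,22,23,26,27,30,31} = 1⊕0⊕1⊕1⊕0⊕1⊕1⊕1⊕0⊕1⊕1⊕1⊕1⊕0⊕1 = 1
p4 = XOR of data positions {5,6,7,12,13,14,15,20,21,22,23,28,29,30,31} = 1⊕0⊕1⊕1⊕1⊕1⊕1⊕0⊕1⊕1⊕1⊕0⊕0⊕0⊕1 = 0
p8 = XOR of data positions {9,10,11,12,13,14,15,24,25,26,27,28,29,30,31} = 0⊕1⊕0⊕1⊕1⊕1⊕1⊕0⊕0⊕1⊕1⊕0⊕0⊕0⊕1 = 0
p16 = XOR of data positions {17,18,19,20,21,22,23,24,25,26,27,28,29,30,31} = 0⊕1⊕0⊕0⊕1⊕1⊕1⊕0⊕0⊕1⊕1⊕0⊕0⊕0⊕1 = 1
Parity bits p1,p2,p4,p8,p16 = 11001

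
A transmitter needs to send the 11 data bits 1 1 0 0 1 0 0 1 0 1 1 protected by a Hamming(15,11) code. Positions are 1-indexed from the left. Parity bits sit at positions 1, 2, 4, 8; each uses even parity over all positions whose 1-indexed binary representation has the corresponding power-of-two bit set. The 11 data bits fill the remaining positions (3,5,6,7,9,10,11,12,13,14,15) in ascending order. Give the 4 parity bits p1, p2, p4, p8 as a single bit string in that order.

Place data bits at non-power-of-two positions: b3=1, b5=1, b6=0, b7=0, b9=1, b10=0, b11=0, b12=1, b13=0, b14=1, b15=1.
p1 = XOR of data positions {3,5,7,9,11,13,15} = 1⊕1⊕0⊕1⊕0⊕0⊕1 = 0
p2 = XOR of data positions {3,6,7,10,11,14,15} = 1⊕0⊕0⊕0⊕0⊕1⊕1 = 1
p4 = XOR of data positions {5,6,7,12,13,14,15} = 1⊕0⊕0⊕1⊕0⊕1⊕1 = 0
p8 = XOR of data positions {9,10,11,12,13,14,15} = 1⊕0⊕0⊕1⊕0⊕1⊕1 = 0
Parity bits p1,p2,p4,p8 = 0100

0100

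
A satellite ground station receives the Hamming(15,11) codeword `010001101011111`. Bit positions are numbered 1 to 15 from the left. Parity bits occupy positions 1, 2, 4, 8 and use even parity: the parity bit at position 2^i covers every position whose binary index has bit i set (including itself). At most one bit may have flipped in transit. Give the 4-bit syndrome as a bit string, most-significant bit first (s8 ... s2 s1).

0001

s1: b1⊕b3⊕b5⊕b7⊕b9⊕b11⊕b13⊕b15 = 0⊕0⊕0⊕1⊕1⊕1⊕1⊕1 = 1
s2: b2⊕b3⊕b6⊕b7⊕b10⊕b11⊕b14⊕b15 = 1⊕0⊕1⊕1⊕0⊕1⊕1⊕1 = 0
s4: b4⊕b5⊕b6⊕b7⊕b12⊕b13⊕b14⊕b15 = 0⊕0⊕1⊕1⊕1⊕1⊕1⊕1 = 0
s8: b8⊕b9⊕b10⊕b11⊕b12⊕b13⊕b14⊕b15 = 0⊕1⊕0⊕1⊕1⊕1⊕1⊕1 = 0
Syndrome (s8...s1) = 0001 → position 1.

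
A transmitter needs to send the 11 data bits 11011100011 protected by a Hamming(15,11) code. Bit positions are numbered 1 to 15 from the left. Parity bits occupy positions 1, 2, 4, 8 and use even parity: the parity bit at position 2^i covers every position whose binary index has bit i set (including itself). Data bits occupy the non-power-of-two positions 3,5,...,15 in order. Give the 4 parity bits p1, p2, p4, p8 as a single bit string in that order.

1100

Place data bits at non-power-of-two positions: b3=1, b5=1, b6=0, b7=1, b9=1, b10=1, b11=0, b12=0, b13=0, b14=1, b15=1.
p1 = XOR of data positions {3,5,7,9,11,13,15} = 1⊕1⊕1⊕1⊕0⊕0⊕1 = 1
p2 = XOR of data positions {3,6,7,10,11,14,15} = 1⊕0⊕1⊕1⊕0⊕1⊕1 = 1
p4 = XOR of data positions {5,6,7,12,13,14,15} = 1⊕0⊕1⊕0⊕0⊕1⊕1 = 0
p8 = XOR of data positions {9,10,11,12,13,14,15} = 1⊕1⊕0⊕0⊕0⊕1⊕1 = 0
Parity bits p1,p2,p4,p8 = 1100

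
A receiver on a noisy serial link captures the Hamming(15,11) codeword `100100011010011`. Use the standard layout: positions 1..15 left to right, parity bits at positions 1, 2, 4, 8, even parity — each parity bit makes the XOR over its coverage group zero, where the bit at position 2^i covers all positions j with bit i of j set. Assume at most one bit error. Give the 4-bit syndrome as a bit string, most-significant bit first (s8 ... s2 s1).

1110

s1: b1⊕b3⊕b5⊕b7⊕b9⊕b11⊕b13⊕b15 = 1⊕0⊕0⊕0⊕1⊕1⊕0⊕1 = 0
s2: b2⊕b3⊕b6⊕b7⊕b10⊕b11⊕b14⊕b15 = 0⊕0⊕0⊕0⊕0⊕1⊕1⊕1 = 1
s4: b4⊕b5⊕b6⊕b7⊕b12⊕b13⊕b14⊕b15 = 1⊕0⊕0⊕0⊕0⊕0⊕1⊕1 = 1
s8: b8⊕b9⊕b10⊕b11⊕b12⊕b13⊕b14⊕b15 = 1⊕1⊕0⊕1⊕0⊕0⊕1⊕1 = 1
Syndrome (s8...s1) = 1110 → position 14.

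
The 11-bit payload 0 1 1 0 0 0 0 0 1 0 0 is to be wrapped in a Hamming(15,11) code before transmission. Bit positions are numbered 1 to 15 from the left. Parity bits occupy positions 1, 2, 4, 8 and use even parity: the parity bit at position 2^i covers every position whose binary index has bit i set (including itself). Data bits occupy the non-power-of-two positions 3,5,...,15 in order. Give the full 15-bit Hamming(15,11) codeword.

010111010000100

Place data bits at non-power-of-two positions: b3=0, b5=1, b6=1, b7=0, b9=0, b10=0, b11=0, b12=0, b13=1, b14=0, b15=0.
p1 = XOR of data positions {3,5,7,9,11,13,15} = 0⊕1⊕0⊕0⊕0⊕1⊕0 = 0
p2 = XOR of data positions {3,6,7,10,11,14,15} = 0⊕1⊕0⊕0⊕0⊕0⊕0 = 1
p4 = XOR of data positions {5,6,7,12,13,14,15} = 1⊕1⊕0⊕0⊕1⊕0⊕0 = 1
p8 = XOR of data positions {9,10,11,12,13,14,15} = 0⊕0⊕0⊕0⊕1⊕0⊕0 = 1
Codeword b1..b15 = 010111010000100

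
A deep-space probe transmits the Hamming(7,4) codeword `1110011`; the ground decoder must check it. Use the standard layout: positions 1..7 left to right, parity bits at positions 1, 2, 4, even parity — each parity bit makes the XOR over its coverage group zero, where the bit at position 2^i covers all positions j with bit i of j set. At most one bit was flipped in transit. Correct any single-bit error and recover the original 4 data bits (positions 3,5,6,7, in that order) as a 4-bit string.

1011

s1: b1⊕b3⊕b5⊕b7 = 1⊕1⊕0⊕1 = 1
s2: b2⊕b3⊕b6⊕b7 = 1⊕1⊕1⊕1 = 0
s4: b4⊕b5⊕b6⊕b7 = 0⊕0⊕1⊕1 = 0
Syndrome (s4...s1) = 001 → position 1.
Flip bit 1: corrected codeword = 0110011
Data bits at positions 3,5,6,7: 1011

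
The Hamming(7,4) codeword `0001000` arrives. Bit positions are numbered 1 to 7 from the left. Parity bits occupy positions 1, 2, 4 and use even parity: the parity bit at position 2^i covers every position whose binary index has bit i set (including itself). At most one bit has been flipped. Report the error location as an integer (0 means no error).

s1: b1⊕b3⊕b5⊕b7 = 0⊕0⊕0⊕0 = 0
s2: b2⊕b3⊕b6⊕b7 = 0⊕0⊕0⊕0 = 0
s4: b4⊕b5⊕b6⊕b7 = 1⊕0⊕0⊕0 = 1
Syndrome (s4...s1) = 100 → position 4.

4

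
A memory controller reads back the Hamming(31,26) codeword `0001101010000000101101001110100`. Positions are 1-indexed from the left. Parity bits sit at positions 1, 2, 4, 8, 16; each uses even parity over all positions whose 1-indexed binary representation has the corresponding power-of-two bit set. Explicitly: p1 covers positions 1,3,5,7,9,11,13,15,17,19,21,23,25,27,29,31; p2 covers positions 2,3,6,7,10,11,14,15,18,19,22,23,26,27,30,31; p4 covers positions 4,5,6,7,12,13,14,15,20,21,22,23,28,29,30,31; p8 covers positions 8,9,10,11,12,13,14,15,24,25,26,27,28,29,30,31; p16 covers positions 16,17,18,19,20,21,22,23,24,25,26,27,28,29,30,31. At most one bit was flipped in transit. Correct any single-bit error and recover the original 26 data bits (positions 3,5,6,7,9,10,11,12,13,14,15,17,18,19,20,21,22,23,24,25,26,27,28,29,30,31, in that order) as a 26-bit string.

s1: b1⊕b3⊕b5⊕b7⊕b9⊕b11⊕b13⊕b15⊕b17⊕b19⊕b21⊕b23⊕b25⊕b27⊕b29⊕b31 = 0⊕0⊕1⊕1⊕1⊕0⊕0⊕0⊕1⊕1⊕0⊕0⊕1⊕1⊕1⊕0 = 0
s2: b2⊕b3⊕b6⊕b7⊕b10⊕b11⊕b14⊕b15⊕b18⊕b19⊕b22⊕b23⊕b26⊕b27⊕b30⊕b31 = 0⊕0⊕0⊕1⊕0⊕0⊕0⊕0⊕0⊕1⊕1⊕0⊕1⊕1⊕0⊕0 = 1
s4: b4⊕b5⊕b6⊕b7⊕b12⊕b13⊕b14⊕b15⊕b20⊕b21⊕b22⊕b23⊕b28⊕b29⊕b30⊕b31 = 1⊕1⊕0⊕1⊕0⊕0⊕0⊕0⊕1⊕0⊕1⊕0⊕0⊕1⊕0⊕0 = 0
s8: b8⊕b9⊕b10⊕b11⊕b12⊕b13⊕b14⊕b15⊕b24⊕b25⊕b26⊕b27⊕b28⊕b29⊕b30⊕b31 = 0⊕1⊕0⊕0⊕0⊕0⊕0⊕0⊕0⊕1⊕1⊕1⊕0⊕1⊕0⊕0 = 1
s16: b16⊕b17⊕b18⊕b19⊕b20⊕b21⊕b22⊕b23⊕b24⊕b25⊕b26⊕b27⊕b28⊕b29⊕b30⊕b31 = 0⊕1⊕0⊕1⊕1⊕0⊕1⊕0⊕0⊕1⊕1⊕1⊕0⊕1⊕0⊕0 = 0
Syndrome (s16...s1) = 01010 → position 10.
Flip bit 10: corrected codeword = 0001101011000000101101001110100
Data bits at positions 3,5,6,7,9,10,11,12,13,14,15,17,18,19,20,21,22,23,24,25,26,27,28,29,30,31: 01011100000101101001110100

01011100000101101001110100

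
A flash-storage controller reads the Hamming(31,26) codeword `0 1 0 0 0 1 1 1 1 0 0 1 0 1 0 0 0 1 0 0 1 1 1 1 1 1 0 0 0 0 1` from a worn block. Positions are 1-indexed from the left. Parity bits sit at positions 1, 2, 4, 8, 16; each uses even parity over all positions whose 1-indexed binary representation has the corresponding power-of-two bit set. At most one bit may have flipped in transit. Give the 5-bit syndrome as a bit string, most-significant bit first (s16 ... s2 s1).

s1: b1⊕b3⊕b5⊕b7⊕b9⊕b11⊕b13⊕b15⊕b17⊕b19⊕b21⊕b23⊕b25⊕b27⊕b29⊕b31 = 0⊕0⊕0⊕1⊕1⊕0⊕0⊕0⊕0⊕0⊕1⊕1⊕1⊕0⊕0⊕1 = 0
s2: b2⊕b3⊕b6⊕b7⊕b10⊕b11⊕b14⊕b15⊕b18⊕b19⊕b22⊕b23⊕b26⊕b27⊕b30⊕b31 = 1⊕0⊕1⊕1⊕0⊕0⊕1⊕0⊕1⊕0⊕1⊕1⊕1⊕0⊕0⊕1 = 1
s4: b4⊕b5⊕b6⊕b7⊕b12⊕b13⊕b14⊕b15⊕b20⊕b21⊕b22⊕b23⊕b28⊕b29⊕b30⊕b31 = 0⊕0⊕1⊕1⊕1⊕0⊕1⊕0⊕0⊕1⊕1⊕1⊕0⊕0⊕0⊕1 = 0
s8: b8⊕b9⊕b10⊕b11⊕b12⊕b13⊕b14⊕b15⊕b24⊕b25⊕b26⊕b27⊕b28⊕b29⊕b30⊕b31 = 1⊕1⊕0⊕0⊕1⊕0⊕1⊕0⊕1⊕1⊕1⊕0⊕0⊕0⊕0⊕1 = 0
s16: b16⊕b17⊕b18⊕b19⊕b20⊕b21⊕b22⊕b23⊕b24⊕b25⊕b26⊕b27⊕b28⊕b29⊕b30⊕b31 = 0⊕0⊕1⊕0⊕0⊕1⊕1⊕1⊕1⊕1⊕1⊕0⊕0⊕0⊕0⊕1 = 0
Syndrome (s16...s1) = 00010 → position 2.

00010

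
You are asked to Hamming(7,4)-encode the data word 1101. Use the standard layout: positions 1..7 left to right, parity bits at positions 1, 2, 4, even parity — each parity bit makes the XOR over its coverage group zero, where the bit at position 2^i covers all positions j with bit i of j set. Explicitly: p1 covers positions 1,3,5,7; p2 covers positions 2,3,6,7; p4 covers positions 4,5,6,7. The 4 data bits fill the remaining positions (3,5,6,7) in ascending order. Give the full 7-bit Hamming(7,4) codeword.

1010101

Place data bits at non-power-of-two positions: b3=1, b5=1, b6=0, b7=1.
p1 = XOR of data positions {3,5,7} = 1⊕1⊕1 = 1
p2 = XOR of data positions {3,6,7} = 1⊕0⊕1 = 0
p4 = XOR of data positions {5,6,7} = 1⊕0⊕1 = 0
Codeword b1..b7 = 1010101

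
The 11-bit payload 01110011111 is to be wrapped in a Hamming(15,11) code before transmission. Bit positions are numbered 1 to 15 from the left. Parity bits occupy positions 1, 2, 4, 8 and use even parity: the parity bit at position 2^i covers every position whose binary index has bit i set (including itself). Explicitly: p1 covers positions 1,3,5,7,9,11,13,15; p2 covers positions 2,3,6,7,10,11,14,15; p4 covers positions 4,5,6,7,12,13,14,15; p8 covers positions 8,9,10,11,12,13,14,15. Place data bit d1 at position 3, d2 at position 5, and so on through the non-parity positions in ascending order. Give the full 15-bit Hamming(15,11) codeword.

110111110011111

Place data bits at non-power-of-two positions: b3=0, b5=1, b6=1, b7=1, b9=0, b10=0, b11=1, b12=1, b13=1, b14=1, b15=1.
p1 = XOR of data positions {3,5,7,9,11,13,15} = 0⊕1⊕1⊕0⊕1⊕1⊕1 = 1
p2 = XOR of data positions {3,6,7,10,11,14,15} = 0⊕1⊕1⊕0⊕1⊕1⊕1 = 1
p4 = XOR of data positions {5,6,7,12,13,14,15} = 1⊕1⊕1⊕1⊕1⊕1⊕1 = 1
p8 = XOR of data positions {9,10,11,12,13,14,15} = 0⊕0⊕1⊕1⊕1⊕1⊕1 = 1
Codeword b1..b15 = 110111110011111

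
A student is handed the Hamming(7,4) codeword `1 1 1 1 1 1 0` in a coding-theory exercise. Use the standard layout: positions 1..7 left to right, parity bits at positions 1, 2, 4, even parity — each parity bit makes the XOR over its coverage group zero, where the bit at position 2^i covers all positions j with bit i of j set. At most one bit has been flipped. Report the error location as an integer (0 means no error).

s1: b1⊕b3⊕b5⊕b7 = 1⊕1⊕1⊕0 = 1
s2: b2⊕b3⊕b6⊕b7 = 1⊕1⊕1⊕0 = 1
s4: b4⊕b5⊕b6⊕b7 = 1⊕1⊕1⊕0 = 1
Syndrome (s4...s1) = 111 → position 7.

7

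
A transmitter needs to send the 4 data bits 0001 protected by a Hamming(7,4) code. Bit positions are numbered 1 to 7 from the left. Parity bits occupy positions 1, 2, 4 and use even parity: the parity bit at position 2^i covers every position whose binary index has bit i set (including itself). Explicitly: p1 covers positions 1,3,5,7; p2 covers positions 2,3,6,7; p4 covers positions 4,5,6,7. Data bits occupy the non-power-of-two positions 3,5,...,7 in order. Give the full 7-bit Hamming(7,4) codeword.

Place data bits at non-power-of-two positions: b3=0, b5=0, b6=0, b7=1.
p1 = XOR of data positions {3,5,7} = 0⊕0⊕1 = 1
p2 = XOR of data positions {3,6,7} = 0⊕0⊕1 = 1
p4 = XOR of data positions {5,6,7} = 0⊕0⊕1 = 1
Codeword b1..b7 = 1101001

1101001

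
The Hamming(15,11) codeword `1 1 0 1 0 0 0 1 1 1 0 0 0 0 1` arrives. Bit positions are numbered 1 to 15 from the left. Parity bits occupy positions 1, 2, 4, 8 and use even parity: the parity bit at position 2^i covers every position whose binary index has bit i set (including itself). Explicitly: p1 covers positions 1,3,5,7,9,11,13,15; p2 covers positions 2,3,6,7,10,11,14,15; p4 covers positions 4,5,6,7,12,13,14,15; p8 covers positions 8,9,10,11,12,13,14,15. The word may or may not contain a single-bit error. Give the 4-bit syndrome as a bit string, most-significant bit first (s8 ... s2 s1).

s1: b1⊕b3⊕b5⊕b7⊕b9⊕b11⊕b13⊕b15 = 1⊕0⊕0⊕0⊕1⊕0⊕0⊕1 = 1
s2: b2⊕b3⊕b6⊕b7⊕b10⊕b11⊕b14⊕b15 = 1⊕0⊕0⊕0⊕1⊕0⊕0⊕1 = 1
s4: b4⊕b5⊕b6⊕b7⊕b12⊕b13⊕b14⊕b15 = 1⊕0⊕0⊕0⊕0⊕0⊕0⊕1 = 0
s8: b8⊕b9⊕b10⊕b11⊕b12⊕b13⊕b14⊕b15 = 1⊕1⊕1⊕0⊕0⊕0⊕0⊕1 = 0
Syndrome (s8...s1) = 0011 → position 3.

0011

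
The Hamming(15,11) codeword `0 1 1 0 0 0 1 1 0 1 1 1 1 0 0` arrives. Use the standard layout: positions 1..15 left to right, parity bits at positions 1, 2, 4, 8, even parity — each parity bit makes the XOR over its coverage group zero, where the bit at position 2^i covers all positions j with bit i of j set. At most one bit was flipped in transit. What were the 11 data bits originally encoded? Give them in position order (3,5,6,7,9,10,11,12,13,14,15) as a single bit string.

10010111110

s1: b1⊕b3⊕b5⊕b7⊕b9⊕b11⊕b13⊕b15 = 0⊕1⊕0⊕1⊕0⊕1⊕1⊕0 = 0
s2: b2⊕b3⊕b6⊕b7⊕b10⊕b11⊕b14⊕b15 = 1⊕1⊕0⊕1⊕1⊕1⊕0⊕0 = 1
s4: b4⊕b5⊕b6⊕b7⊕b12⊕b13⊕b14⊕b15 = 0⊕0⊕0⊕1⊕1⊕1⊕0⊕0 = 1
s8: b8⊕b9⊕b10⊕b11⊕b12⊕b13⊕b14⊕b15 = 1⊕0⊕1⊕1⊕1⊕1⊕0⊕0 = 1
Syndrome (s8...s1) = 1110 → position 14.
Flip bit 14: corrected codeword = 011000110111110
Data bits at positions 3,5,6,7,9,10,11,12,13,14,15: 10010111110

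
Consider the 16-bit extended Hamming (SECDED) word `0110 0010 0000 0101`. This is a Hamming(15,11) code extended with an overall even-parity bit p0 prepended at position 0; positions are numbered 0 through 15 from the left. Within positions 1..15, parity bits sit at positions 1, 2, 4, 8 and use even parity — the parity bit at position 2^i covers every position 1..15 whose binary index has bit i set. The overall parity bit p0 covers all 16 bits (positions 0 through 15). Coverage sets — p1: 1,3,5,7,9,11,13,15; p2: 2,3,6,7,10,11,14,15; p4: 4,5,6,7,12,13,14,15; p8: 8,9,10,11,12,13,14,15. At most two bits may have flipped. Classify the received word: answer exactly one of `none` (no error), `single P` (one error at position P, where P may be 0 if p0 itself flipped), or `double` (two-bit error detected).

single 7

s1: b1⊕b3⊕b5⊕b7⊕b9⊕b11⊕b13⊕b15 = 1⊕0⊕0⊕0⊕0⊕0⊕1⊕1 = 1
s2: b2⊕b3⊕b6⊕b7⊕b10⊕b11⊕b14⊕b15 = 1⊕0⊕1⊕0⊕0⊕0⊕0⊕1 = 1
s4: b4⊕b5⊕b6⊕b7⊕b12⊕b13⊕b14⊕b15 = 0⊕0⊕1⊕0⊕0⊕1⊕0⊕1 = 1
s8: b8⊕b9⊕b10⊕b11⊕b12⊕b13⊕b14⊕b15 = 0⊕0⊕0⊕0⊕0⊕1⊕0⊕1 = 0
Syndrome (s8...s1) = 0111 → position 7.
Overall parity (XOR of all 16 bits, including p0): 0⊕1⊕1⊕0⊕0⊕0⊕1⊕0⊕0⊕0⊕0⊕0⊕0⊕1⊕0⊕1 = 1
Overall=1, syndrome position=7 → single-bit error at position 7.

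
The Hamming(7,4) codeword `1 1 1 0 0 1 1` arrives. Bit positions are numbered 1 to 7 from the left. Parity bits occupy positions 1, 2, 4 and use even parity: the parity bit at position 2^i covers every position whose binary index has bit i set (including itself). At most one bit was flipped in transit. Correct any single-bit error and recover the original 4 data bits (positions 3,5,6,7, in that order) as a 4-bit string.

1011

s1: b1⊕b3⊕b5⊕b7 = 1⊕1⊕0⊕1 = 1
s2: b2⊕b3⊕b6⊕b7 = 1⊕1⊕1⊕1 = 0
s4: b4⊕b5⊕b6⊕b7 = 0⊕0⊕1⊕1 = 0
Syndrome (s4...s1) = 001 → position 1.
Flip bit 1: corrected codeword = 0110011
Data bits at positions 3,5,6,7: 1011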